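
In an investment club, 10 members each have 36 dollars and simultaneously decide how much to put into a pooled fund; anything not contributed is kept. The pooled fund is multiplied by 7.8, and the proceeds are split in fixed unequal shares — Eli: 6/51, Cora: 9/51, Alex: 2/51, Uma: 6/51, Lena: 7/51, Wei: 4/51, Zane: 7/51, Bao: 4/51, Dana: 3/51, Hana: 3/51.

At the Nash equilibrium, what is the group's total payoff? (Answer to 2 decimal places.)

Each unit j contributes comes back to j as 7.8 × (j's share), so j prefers to contribute only if that share exceeds 1/7.8 = 0.1282; otherwise keeping the unit dominates.
Cora, Lena and Zane clear that bar, contributing 36 each; the remaining 7 contribute 0. Total contributed: 108.
The pooled fund pays out 7.8 × 108 = 842.40 in total (split across the unequal shares, but the aggregate is all that matters for the group sum).
The 7 free-riders keep 36 each, adding 252. Group total = 252 + 842.40 = 1094.40.

1094.40 dollars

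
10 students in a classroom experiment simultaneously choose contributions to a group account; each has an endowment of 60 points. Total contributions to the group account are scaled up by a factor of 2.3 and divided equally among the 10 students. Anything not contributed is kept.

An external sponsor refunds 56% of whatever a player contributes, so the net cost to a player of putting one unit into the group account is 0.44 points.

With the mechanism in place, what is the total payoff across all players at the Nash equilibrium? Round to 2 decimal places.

600.00 points

Even with the mechanism, each unit contributed returns only (2.3/10) / 0.44 = 0.5227 per unit of net cost, so contributing nothing is still dominant.
At the Nash equilibrium no one contributes; group total payoff = 10 × 60 = 600.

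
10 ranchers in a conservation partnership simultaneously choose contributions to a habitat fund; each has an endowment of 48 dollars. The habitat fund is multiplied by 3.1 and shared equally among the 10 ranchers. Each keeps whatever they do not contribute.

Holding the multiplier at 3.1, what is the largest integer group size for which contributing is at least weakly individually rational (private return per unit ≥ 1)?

Private return per unit is 3.1/(group size), which is ≥ 1 whenever the group size is ≤ 3.1.
The largest such integer is 3.

3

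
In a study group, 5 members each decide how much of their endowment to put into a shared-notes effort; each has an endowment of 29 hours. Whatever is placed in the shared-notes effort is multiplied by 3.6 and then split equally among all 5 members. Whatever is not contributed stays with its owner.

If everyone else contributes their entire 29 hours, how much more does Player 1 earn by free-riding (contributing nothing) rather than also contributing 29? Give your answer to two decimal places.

Switching from a contribution of 29 to 0 lets Player 1 keep an extra 29 hours, but lowers the shared-notes effort by 29, which costs Player 1 their own share of that drop: 3.6/5 × 29 = 20.88.
Net gain = 29 − 20.88 = 8.12. The private return per contributed unit (0.7200) is below 1, so free-riding is indeed the best response regardless of what the others do.

8.12 hours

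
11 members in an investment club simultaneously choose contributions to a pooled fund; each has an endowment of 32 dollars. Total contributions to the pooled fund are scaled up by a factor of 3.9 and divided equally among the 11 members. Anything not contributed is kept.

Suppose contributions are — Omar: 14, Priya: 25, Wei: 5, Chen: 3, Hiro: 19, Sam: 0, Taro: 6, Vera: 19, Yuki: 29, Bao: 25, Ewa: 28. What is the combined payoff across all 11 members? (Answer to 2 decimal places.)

Total contributed: 14 + 25 + 5 + 3 + 19 + 0 + 6 + 19 + 29 + 25 + 28 = 173; total kept: 11 × 32 − 173 = 179.
The pooled fund pays out 3.9 × 173 = 674.70 in aggregate.
Group total = 179 + 674.70 = 853.70.

853.70 dollars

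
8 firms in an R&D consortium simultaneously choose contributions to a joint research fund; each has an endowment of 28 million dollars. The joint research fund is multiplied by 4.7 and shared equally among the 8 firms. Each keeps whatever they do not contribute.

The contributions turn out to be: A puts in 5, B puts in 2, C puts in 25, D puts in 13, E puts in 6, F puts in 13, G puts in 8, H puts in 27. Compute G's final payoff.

78.16 million dollars

Total contributed: 5 + 2 + 25 + 13 + 6 + 13 + 8 + 27 = 99.
Each receives 4.7 × 99 / 8 = 58.16 from the joint research fund.
G keeps 28 − 8 = 20, so G's payoff is 20 + 58.16 = 78.16.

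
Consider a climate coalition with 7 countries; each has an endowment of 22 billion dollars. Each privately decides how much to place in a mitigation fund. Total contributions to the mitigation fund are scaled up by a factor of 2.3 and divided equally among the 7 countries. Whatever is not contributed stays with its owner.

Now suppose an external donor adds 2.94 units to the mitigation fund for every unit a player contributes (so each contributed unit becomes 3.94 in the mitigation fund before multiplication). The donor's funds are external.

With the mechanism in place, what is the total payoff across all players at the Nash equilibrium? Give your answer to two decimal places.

1395.55 billion dollars

The effective private return per unit is now 2.3 × 3.94 / 7 = 1.2946 > 1, so every player's dominant strategy flips to full contribution.
At the Nash equilibrium everyone contributes 22. Group total payoff = 2.3 × 3.94 × 154 = 1395.55.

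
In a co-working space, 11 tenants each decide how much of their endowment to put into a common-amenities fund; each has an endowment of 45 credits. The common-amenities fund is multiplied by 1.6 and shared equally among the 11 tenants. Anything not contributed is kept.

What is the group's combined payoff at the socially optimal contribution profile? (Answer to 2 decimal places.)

792.00 credits

Each contributed unit returns 1.600 to the group as a whole (0.1455 to each of 11 players), which exceeds 1, so the social optimum is full contribution: group total = 1.600 × 495 = 792.00.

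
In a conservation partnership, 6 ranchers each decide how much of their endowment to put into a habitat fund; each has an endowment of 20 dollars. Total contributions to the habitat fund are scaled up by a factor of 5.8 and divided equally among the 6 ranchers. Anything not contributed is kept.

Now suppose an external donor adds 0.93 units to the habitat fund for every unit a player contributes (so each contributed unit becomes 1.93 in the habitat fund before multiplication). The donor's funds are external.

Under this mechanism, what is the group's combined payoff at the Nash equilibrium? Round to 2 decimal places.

The effective private return per unit is now 5.8 × 1.93 / 6 = 1.8657 > 1, so every player's dominant strategy flips to full contribution.
At the Nash equilibrium everyone contributes 20. Group total payoff = 5.8 × 1.93 × 120 = 1343.28.

1343.28 dollars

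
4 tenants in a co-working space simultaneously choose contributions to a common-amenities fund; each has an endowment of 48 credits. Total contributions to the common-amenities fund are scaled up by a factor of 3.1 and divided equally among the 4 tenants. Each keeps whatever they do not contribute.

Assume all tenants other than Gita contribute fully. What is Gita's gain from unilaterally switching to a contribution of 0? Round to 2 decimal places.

10.80 credits

Switching from a contribution of 48 to 0 lets Gita keep an extra 48 credits, but lowers the common-amenities fund by 48, which costs Gita their own share of that drop: 3.1/4 × 48 = 37.20.
Net gain = 48 − 37.20 = 10.80. The private return per contributed unit (0.7750) is below 1, so free-riding is indeed the best response regardless of what the others do.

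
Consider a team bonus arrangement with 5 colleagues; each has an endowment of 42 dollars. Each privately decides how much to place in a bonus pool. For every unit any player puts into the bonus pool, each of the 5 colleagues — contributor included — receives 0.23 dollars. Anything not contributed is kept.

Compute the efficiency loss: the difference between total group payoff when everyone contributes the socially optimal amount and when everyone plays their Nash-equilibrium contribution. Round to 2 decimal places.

31.50 dollars

The private return per contributed unit is 0.23 < 1, so contributing 0 is dominant for every player. At the Nash equilibrium everyone keeps their 42, and the group total is 5 × 42 = 210.
Each contributed unit returns 1.150 to the group as a whole (0.23 to each of 5 players), which exceeds 1, so the social optimum is full contribution: group total = 1.150 × 210 = 241.50.
Efficiency loss = 241.50 − 210 = 31.50.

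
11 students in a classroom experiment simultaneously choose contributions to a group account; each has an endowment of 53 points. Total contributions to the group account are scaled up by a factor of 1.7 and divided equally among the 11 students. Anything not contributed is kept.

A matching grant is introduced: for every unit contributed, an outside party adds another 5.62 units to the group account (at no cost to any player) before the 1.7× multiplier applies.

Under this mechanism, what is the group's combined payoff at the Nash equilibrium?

Under the mechanism each unit contributed yields 1.7 × 6.62 / 11 = 1.0231 back to its contributor per unit of net cost, which exceeds 1, making full contribution the dominant choice for everyone.
So the Nash equilibrium is full contribution by all 11; the group earns 1.7 × 6.62 × 583 = 6561.08.

6561.08 points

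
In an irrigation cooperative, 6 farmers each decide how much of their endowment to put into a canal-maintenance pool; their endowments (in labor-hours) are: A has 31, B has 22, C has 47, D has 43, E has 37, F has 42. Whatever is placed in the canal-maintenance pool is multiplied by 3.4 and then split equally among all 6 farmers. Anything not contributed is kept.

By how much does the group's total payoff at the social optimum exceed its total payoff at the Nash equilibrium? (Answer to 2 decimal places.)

The private return per contributed unit is 3.4/6 = 0.5667 < 1 for every player regardless of endowment, so the Nash equilibrium is zero contribution and the group total is Σ E_j = 31 + 22 + 47 + 43 + 37 + 42 = 222.
Each contributed unit returns 3.400 to the group, so the social optimum is full contribution by everyone: group total = 3.400 × 222 = 754.80.
Efficiency loss = (3.400 − 1) × 222 = 532.80.

532.80 labor-hours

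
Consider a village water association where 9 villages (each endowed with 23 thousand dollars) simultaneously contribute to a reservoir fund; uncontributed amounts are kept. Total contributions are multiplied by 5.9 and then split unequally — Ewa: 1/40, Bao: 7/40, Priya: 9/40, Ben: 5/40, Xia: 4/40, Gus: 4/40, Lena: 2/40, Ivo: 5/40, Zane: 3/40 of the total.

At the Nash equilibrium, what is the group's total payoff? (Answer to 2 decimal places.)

A player with share s gets back 5.9·s per unit contributed, so full contribution is dominant for anyone with s > 1/5.9 = 0.1695 and zero contribution is dominant for anyone below.
Bao and Priya clear that bar, contributing 23 each; the remaining 7 contribute 0. Total contributed: 46.
The reservoir fund pays out 5.9 × 46 = 271.40 in total (split across the unequal shares, but the aggregate is all that matters for the group sum).
The 7 free-riders keep 23 each, adding 161. Group total = 161 + 271.40 = 432.40.

432.40 thousand dollars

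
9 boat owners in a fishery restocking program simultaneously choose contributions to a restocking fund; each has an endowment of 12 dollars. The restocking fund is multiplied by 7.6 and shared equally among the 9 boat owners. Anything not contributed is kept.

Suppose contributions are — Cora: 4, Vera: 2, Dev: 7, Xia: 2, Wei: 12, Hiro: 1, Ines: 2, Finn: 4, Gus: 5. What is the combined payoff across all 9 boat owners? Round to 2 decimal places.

Total contributed: 4 + 2 + 7 + 2 + 12 + 1 + 2 + 4 + 5 = 39; total kept: 9 × 12 − 39 = 69.
The restocking fund pays out 7.6 × 39 = 296.40 in aggregate.
Group total = 69 + 296.40 = 365.40.

365.40 dollars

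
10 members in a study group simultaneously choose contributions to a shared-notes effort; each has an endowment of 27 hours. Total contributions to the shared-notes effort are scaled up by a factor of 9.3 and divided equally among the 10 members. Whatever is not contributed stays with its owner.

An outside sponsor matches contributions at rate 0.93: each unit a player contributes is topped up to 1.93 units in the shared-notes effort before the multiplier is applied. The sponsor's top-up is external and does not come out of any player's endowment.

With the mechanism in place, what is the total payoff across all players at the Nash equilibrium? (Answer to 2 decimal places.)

4846.23 hours

Under the mechanism each unit contributed yields 9.3 × 1.93 / 10 = 1.7949 back to its contributor per unit of net cost, which exceeds 1, making full contribution the dominant choice for everyone.
So the Nash equilibrium is full contribution by all 10; the group earns 9.3 × 1.93 × 270 = 4846.23.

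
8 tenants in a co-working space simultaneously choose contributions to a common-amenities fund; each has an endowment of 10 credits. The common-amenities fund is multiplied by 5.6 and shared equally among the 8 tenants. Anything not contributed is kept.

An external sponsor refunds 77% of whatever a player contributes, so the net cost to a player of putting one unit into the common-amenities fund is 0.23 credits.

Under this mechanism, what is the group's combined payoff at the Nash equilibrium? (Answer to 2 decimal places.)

Under the mechanism each unit contributed yields (5.6/8) / 0.23 = 3.0435 back to its contributor per unit of net cost, which exceeds 1, making full contribution the dominant choice for everyone.
So the Nash equilibrium is full contribution by all 8; the group earns 8 × (10 × 0.77 + 5.6 × 10) = 509.60.

509.60 credits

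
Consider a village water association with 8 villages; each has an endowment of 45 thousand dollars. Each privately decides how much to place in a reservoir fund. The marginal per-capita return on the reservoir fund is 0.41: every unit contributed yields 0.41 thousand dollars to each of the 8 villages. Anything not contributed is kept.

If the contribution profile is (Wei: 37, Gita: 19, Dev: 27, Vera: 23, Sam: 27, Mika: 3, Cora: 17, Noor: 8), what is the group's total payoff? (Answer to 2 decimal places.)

727.08 thousand dollars

Total contributed: 37 + 19 + 27 + 23 + 27 + 3 + 17 + 8 = 161; total kept: 8 × 45 − 161 = 199.
The reservoir fund pays out 0.41 × 8 × 161 = 528.08 in aggregate.
Group total = 199 + 528.08 = 727.08.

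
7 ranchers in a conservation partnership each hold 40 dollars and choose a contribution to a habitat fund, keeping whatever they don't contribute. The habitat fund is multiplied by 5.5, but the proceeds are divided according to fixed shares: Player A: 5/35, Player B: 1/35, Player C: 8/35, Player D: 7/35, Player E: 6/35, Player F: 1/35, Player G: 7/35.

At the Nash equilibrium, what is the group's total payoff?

820.00 dollars

A player with share s gets back 5.5·s per unit contributed, so full contribution is dominant for anyone with s > 1/5.5 = 0.1818 and zero contribution is dominant for anyone below.
The shares above 0.1818 belong to Player C, Player D and Player G, contributing 40 each; the remaining 4 contribute 0. Total contributed: 120.
The habitat fund pays out 5.5 × 120 = 660.00 in total (split across the unequal shares, but the aggregate is all that matters for the group sum).
The 4 free-riders keep 40 each, adding 160. Group total = 160 + 660.00 = 820.00.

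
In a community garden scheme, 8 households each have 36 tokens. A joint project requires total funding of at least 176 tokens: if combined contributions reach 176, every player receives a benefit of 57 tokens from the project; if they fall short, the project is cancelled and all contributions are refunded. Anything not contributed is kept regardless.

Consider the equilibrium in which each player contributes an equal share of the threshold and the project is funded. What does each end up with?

Equal share of the threshold: 176/8 = 22.
At this profile no one gains by cutting their contribution: any cut drops the total below 176, the project is cancelled, contributions are refunded, and the deviator ends with 36, which is less than 36 − 22 + 57 = 71. Contributing more than 22 just wastes the excess. So contributing exactly 22 is a best response.
Each player's payoff: 36 − 22 + 57 = 71.

71 tokens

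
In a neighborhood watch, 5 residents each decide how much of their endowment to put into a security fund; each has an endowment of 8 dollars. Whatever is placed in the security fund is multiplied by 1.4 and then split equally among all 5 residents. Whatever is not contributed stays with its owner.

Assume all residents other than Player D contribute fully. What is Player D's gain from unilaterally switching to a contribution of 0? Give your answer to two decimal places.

Switching from a contribution of 8 to 0 lets Player D keep an extra 8 dollars, but lowers the security fund by 8, which costs Player D their own share of that drop: 1.4/5 × 8 = 2.24.
Net gain = 8 − 2.24 = 5.76. The private return per contributed unit (0.2800) is below 1, so free-riding is indeed the best response regardless of what the others do.

5.76 dollars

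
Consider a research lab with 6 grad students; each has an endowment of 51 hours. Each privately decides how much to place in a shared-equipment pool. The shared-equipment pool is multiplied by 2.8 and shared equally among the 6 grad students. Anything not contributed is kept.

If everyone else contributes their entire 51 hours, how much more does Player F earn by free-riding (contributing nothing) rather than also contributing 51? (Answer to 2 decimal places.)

27.20 hours

Switching from a contribution of 51 to 0 lets Player F keep an extra 51 hours, but lowers the shared-equipment pool by 51, which costs Player F their own share of that drop: 2.8/6 × 51 = 23.80.
Net gain = 51 − 23.80 = 27.20. The private return per contributed unit (0.4667) is below 1, so free-riding is indeed the best response regardless of what the others do.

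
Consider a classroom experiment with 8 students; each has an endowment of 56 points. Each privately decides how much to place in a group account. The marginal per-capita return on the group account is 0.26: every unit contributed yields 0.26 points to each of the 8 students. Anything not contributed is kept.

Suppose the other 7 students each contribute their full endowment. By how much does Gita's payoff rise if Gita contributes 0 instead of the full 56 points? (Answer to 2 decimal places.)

Switching from a contribution of 56 to 0 lets Gita keep an extra 56 points, but lowers the group account by 56, which costs Gita their own share of that drop: 0.26 × 56 = 14.56.
Net gain = 56 − 14.56 = 41.44. The private return per contributed unit (0.26) is below 1, so free-riding is indeed the best response regardless of what the others do.

41.44 points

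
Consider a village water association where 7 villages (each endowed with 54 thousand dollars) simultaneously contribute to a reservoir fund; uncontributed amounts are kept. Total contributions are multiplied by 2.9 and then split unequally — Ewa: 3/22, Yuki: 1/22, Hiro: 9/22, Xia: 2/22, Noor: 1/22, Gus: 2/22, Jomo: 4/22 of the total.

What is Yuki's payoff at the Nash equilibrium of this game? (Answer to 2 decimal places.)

61.12 thousand dollars

For player j, contributing a unit is worthwhile iff 2.9 × (j's share) ≥ 1, i.e. iff j's share is at least 0.3448.
Only Hiro (9/22) clears that bar, contributing 54; the remaining 6 contribute 0. Total contributed: 54.
Yuki keeps 54 and receives 2.9 × 54 × 1/22 = 7.12 from the reservoir fund, for a payoff of 61.12.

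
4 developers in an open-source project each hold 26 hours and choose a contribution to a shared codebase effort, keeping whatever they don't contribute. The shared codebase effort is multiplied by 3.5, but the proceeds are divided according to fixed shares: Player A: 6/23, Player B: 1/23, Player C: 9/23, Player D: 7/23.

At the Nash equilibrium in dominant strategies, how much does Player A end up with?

For player j, contributing a unit is worthwhile iff 3.5 × (j's share) ≥ 1, i.e. iff j's share is at least 0.2857.
Player C and Player D are above the threshold, contributing 26 each; the remaining 2 contribute 0. Total contributed: 52.
Player A keeps 26 and receives 3.5 × 52 × 6/23 = 47.48 from the shared codebase effort, for a payoff of 73.48.

73.48 hours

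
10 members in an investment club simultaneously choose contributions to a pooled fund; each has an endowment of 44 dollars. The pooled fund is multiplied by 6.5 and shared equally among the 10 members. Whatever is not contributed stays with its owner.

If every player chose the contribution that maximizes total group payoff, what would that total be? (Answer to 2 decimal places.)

Each contributed unit returns 6.500 to the group as a whole (0.6500 to each of 10 players), which exceeds 1, so the social optimum is full contribution: group total = 6.500 × 440 = 2860.00.

2860.00 dollars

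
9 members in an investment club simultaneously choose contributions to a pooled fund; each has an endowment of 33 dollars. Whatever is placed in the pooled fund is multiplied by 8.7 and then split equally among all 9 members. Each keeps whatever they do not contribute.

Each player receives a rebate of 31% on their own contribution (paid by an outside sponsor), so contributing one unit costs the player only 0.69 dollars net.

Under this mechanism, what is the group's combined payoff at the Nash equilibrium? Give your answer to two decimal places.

2675.97 dollars

With the mechanism, a contributed unit returns (8.7/9) / 0.69 = 1.4010 per unit of net cost to the contributor — now above 1 — so contributing fully is weakly dominant for every player.
So the Nash equilibrium is full contribution by all 9; the group earns 9 × (33 × 0.31 + 8.7 × 33) = 2675.97.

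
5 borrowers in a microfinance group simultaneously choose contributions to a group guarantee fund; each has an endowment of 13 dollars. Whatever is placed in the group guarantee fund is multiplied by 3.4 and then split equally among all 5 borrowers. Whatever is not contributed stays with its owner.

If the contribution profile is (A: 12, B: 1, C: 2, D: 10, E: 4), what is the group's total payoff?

Total contributed: 12 + 1 + 2 + 10 + 4 = 29; total kept: 5 × 13 − 29 = 36.
The group guarantee fund pays out 3.4 × 29 = 98.60 in aggregate.
Group total = 36 + 98.60 = 134.60.

134.60 dollars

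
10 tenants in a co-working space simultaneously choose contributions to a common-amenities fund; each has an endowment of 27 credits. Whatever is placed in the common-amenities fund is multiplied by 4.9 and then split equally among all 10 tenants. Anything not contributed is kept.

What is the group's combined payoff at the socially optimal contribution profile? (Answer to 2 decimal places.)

Each contributed unit returns 4.900 to the group as a whole (0.4900 to each of 10 players), which exceeds 1, so the social optimum is full contribution: group total = 4.900 × 270 = 1323.00.

1323.00 credits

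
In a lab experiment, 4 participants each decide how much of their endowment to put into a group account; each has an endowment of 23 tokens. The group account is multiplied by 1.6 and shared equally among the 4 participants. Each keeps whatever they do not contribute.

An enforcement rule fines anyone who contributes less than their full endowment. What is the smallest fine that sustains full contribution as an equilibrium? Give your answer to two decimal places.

13.80 tokens

Given the others contribute fully, the best deviation is to contribute 0 (any partial contribution still incurs the fine and gives up units whose private return 0.4000 is below 1).
Deviating from 23 to 0 saves 23 tokens but forfeits the deviator's share of the drop in the group account: 1.6/4 × 23 = 9.20.
So the deviation gain is 23 − 9.20 = 13.80, and the fine must be at least 13.80 tokens to wipe it out.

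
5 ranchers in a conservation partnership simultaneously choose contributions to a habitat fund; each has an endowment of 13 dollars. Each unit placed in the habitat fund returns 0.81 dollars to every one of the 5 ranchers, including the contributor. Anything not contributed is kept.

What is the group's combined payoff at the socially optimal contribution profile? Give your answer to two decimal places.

Each contributed unit returns 4.050 to the group as a whole (0.81 to each of 5 players), which exceeds 1, so the social optimum is full contribution: group total = 4.050 × 65 = 263.25.

263.25 dollars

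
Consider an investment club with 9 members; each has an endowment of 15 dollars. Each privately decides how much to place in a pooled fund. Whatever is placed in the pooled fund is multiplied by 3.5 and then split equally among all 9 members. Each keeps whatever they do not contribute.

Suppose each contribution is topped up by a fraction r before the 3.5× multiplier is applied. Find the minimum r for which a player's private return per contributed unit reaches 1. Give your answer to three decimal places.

1.571

With matching at rate r, one contributed unit becomes (1 + r) in the pooled fund and returns 3.5 × (1 + r) / 9 to the contributor.
Setting this equal to 1: 1 + r = 9/3.5 = 2.5714.
So the minimum matching rate is r = 2.5714 − 1 = 1.571.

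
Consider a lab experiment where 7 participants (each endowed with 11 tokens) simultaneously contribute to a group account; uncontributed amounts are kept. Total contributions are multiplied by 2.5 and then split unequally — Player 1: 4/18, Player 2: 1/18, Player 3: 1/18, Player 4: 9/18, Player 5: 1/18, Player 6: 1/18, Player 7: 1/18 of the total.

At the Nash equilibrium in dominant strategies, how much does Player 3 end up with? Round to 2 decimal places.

12.53 tokens

Each unit j contributes comes back to j as 2.5 × (j's share), so j prefers to contribute only if that share exceeds 1/2.5 = 0.4000; otherwise keeping the unit dominates.
The only share above 0.4000 is Player 4's 9/18, contributing 11; the remaining 6 contribute 0. Total contributed: 11.
Player 3 keeps 11 and receives 2.5 × 11 × 1/18 = 1.53 from the group account, for a payoff of 12.53.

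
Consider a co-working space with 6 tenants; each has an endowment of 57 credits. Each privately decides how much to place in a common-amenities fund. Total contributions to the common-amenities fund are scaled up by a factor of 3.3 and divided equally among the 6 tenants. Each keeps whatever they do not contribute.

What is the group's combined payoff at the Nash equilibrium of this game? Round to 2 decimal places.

Each contributed unit returns 3.3/6 = 0.5500 to its contributor — below 1 — so contributing 0 is dominant for every player. At the Nash equilibrium everyone keeps their 57, and the group total is 6 × 57 = 342.

342.00 credits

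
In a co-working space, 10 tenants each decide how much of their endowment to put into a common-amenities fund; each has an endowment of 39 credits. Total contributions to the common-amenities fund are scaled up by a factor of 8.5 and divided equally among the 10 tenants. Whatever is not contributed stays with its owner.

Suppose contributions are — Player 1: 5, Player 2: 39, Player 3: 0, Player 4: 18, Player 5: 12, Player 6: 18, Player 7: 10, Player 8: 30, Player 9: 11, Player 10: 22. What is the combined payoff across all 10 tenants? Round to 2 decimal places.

Total contributed: 5 + 39 + 0 + 18 + 12 + 18 + 10 + 30 + 11 + 22 = 165; total kept: 10 × 39 − 165 = 225.
The common-amenities fund pays out 8.5 × 165 = 1402.50 in aggregate.
Group total = 225 + 1402.50 = 1627.50.

1627.50 credits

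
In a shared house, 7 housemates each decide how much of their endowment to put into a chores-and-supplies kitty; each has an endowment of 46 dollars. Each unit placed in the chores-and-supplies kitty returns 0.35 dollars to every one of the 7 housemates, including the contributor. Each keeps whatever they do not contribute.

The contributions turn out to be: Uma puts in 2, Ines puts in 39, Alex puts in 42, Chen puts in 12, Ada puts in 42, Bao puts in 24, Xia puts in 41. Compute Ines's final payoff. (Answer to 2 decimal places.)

Total contributed: 2 + 39 + 42 + 12 + 42 + 24 + 41 = 202.
Each receives 0.35 × 202 = 70.70 from the chores-and-supplies kitty.
Ines keeps 46 − 39 = 7, so Ines's payoff is 7 + 70.70 = 77.70.

77.70 dollars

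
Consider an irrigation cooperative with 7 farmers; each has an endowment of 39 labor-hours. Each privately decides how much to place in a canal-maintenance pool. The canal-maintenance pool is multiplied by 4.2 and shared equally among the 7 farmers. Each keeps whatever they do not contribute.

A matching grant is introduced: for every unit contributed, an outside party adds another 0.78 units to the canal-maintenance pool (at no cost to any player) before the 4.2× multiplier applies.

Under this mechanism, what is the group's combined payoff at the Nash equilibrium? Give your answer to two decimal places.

The effective private return per unit is now 4.2 × 1.78 / 7 = 1.0680 > 1, so every player's dominant strategy flips to full contribution.
At the Nash equilibrium everyone contributes 39. Group total payoff = 4.2 × 1.78 × 273 = 2040.95.

2040.95 labor-hours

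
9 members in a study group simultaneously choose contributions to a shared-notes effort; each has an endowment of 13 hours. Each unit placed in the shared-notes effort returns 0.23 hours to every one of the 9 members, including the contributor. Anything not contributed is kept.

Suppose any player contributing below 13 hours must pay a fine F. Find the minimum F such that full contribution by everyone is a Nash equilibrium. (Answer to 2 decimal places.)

10.01 hours

Given the others contribute fully, the best deviation is to contribute 0 (any partial contribution still incurs the fine and gives up units whose private return 0.23 is below 1).
Deviating from 13 to 0 saves 13 hours but forfeits the deviator's share of the drop in the shared-notes effort: 0.23 × 13 = 2.99.
So the deviation gain is 13 − 2.99 = 10.01, and the fine must be at least 10.01 hours to wipe it out.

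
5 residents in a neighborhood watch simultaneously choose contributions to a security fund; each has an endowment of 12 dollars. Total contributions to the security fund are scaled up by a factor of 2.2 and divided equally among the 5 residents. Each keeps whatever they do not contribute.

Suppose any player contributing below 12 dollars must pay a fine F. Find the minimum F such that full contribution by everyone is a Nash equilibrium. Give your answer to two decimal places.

6.72 dollars

Given the others contribute fully, the best deviation is to contribute 0 (any partial contribution still incurs the fine and gives up units whose private return 0.4400 is below 1).
Deviating from 12 to 0 saves 12 dollars but forfeits the deviator's share of the drop in the security fund: 2.2/5 × 12 = 5.28.
So the deviation gain is 12 − 5.28 = 6.72, and the fine must be at least 6.72 dollars to wipe it out.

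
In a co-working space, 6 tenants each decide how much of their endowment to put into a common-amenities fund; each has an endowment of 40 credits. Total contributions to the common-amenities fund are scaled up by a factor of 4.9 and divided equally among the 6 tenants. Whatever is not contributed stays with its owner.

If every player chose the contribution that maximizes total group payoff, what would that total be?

Each contributed unit returns 4.900 to the group as a whole (0.8167 to each of 6 players), which exceeds 1, so the social optimum is full contribution: group total = 4.900 × 240 = 1176.00.

1176.00 credits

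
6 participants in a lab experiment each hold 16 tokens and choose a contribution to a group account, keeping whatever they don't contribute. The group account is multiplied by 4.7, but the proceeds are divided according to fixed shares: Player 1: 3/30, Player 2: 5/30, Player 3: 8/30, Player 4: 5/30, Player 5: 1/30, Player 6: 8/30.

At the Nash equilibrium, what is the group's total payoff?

Each unit j contributes comes back to j as 4.7 × (j's share), so j prefers to contribute only if that share exceeds 1/4.7 = 0.2128; otherwise keeping the unit dominates.
Player 3 and Player 6 clear that bar, contributing 16 each; the remaining 4 contribute 0. Total contributed: 32.
The group account pays out 4.7 × 32 = 150.40 in total (split across the unequal shares, but the aggregate is all that matters for the group sum).
The 4 free-riders keep 16 each, adding 64. Group total = 64 + 150.40 = 214.40.

214.40 tokens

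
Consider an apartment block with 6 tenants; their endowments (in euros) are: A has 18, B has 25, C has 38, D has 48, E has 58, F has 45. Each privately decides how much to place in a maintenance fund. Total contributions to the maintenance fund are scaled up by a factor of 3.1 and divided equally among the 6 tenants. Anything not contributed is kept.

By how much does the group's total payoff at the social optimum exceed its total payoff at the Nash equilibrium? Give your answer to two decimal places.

The private return per contributed unit is 3.1/6 = 0.5167 < 1 for every player regardless of endowment, so the Nash equilibrium is zero contribution and the group total is Σ E_j = 18 + 25 + 38 + 48 + 58 + 45 = 232.
Each contributed unit returns 3.100 to the group, so the social optimum is full contribution by everyone: group total = 3.100 × 232 = 719.20.
Efficiency loss = (3.100 − 1) × 232 = 487.20.

487.20 euros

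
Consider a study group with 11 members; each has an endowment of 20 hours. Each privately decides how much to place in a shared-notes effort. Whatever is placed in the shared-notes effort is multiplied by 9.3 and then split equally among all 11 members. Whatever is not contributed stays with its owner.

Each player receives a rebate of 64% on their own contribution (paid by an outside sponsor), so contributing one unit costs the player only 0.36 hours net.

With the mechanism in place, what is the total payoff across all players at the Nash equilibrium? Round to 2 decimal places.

With the mechanism, a contributed unit returns (9.3/11) / 0.36 = 2.3485 per unit of net cost to the contributor — now above 1 — so contributing fully is weakly dominant for every player.
At the Nash equilibrium everyone contributes 20. Group total payoff = 11 × (20 × 0.64 + 9.3 × 20) = 2186.80.

2186.80 hours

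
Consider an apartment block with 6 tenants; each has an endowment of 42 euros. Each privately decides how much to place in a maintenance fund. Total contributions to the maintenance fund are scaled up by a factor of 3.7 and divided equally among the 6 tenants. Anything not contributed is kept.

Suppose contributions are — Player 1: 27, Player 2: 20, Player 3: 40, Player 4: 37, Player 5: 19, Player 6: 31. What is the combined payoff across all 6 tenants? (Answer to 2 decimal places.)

Total contributed: 27 + 20 + 40 + 37 + 19 + 31 = 174; total kept: 6 × 42 − 174 = 78.
The maintenance fund pays out 3.7 × 174 = 643.80 in aggregate.
Group total = 78 + 643.80 = 721.80.

721.80 euros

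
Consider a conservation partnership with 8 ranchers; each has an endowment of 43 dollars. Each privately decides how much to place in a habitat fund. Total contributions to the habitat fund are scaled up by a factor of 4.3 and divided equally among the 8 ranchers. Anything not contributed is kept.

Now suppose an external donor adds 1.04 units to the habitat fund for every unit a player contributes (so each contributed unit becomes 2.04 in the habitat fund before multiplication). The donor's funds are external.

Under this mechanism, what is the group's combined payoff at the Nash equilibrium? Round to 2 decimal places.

3017.57 dollars

Under the mechanism each unit contributed yields 4.3 × 2.04 / 8 = 1.0965 back to its contributor per unit of net cost, which exceeds 1, making full contribution the dominant choice for everyone.
So the Nash equilibrium is full contribution by all 8; the group earns 4.3 × 2.04 × 344 = 3017.57.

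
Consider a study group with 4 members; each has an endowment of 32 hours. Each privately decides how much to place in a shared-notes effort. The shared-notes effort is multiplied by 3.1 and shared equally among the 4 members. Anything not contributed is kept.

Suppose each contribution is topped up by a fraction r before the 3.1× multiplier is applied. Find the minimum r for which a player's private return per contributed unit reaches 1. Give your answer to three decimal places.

With matching at rate r, one contributed unit becomes (1 + r) in the shared-notes effort and returns 3.1 × (1 + r) / 4 to the contributor.
Setting this equal to 1: 1 + r = 4/3.1 = 1.2903.
So the minimum matching rate is r = 1.2903 − 1 = 0.290.

0.290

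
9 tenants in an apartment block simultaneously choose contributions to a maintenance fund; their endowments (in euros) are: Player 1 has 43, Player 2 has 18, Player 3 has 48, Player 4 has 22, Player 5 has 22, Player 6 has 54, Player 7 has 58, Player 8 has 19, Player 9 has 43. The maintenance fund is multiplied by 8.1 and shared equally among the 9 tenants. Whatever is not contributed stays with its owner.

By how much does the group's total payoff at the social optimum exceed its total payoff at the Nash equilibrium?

2321.70 euros

The private return per contributed unit is 8.1/9 = 0.9000 < 1 for every player regardless of endowment, so the Nash equilibrium is zero contribution and the group total is Σ E_j = 43 + 18 + 48 + 22 + 22 + 54 + 58 + 19 + 43 = 327.
Each contributed unit returns 8.100 to the group, so the social optimum is full contribution by everyone: group total = 8.100 × 327 = 2648.70.
Efficiency loss = (8.100 − 1) × 327 = 2321.70.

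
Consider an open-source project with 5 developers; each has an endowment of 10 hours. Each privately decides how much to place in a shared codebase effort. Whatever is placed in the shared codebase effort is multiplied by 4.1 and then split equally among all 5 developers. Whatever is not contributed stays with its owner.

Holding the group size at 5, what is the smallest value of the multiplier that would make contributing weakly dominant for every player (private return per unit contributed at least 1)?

A contributed unit returns (multiplier)/5 to its contributor.
This reaches 1 exactly when the multiplier is 5.

5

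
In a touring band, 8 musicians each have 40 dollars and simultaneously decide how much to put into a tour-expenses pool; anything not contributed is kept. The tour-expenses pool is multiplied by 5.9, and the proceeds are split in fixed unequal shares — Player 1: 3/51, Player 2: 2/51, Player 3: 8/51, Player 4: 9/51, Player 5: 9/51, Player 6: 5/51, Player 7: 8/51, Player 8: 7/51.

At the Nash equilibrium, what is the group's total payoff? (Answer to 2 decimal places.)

712.00 dollars

Each unit j contributes comes back to j as 5.9 × (j's share), so j prefers to contribute only if that share exceeds 1/5.9 = 0.1695; otherwise keeping the unit dominates.
Player 4 and Player 5 clear that bar, contributing 40 each; the remaining 6 contribute 0. Total contributed: 80.
The tour-expenses pool pays out 5.9 × 80 = 472.00 in total (split across the unequal shares, but the aggregate is all that matters for the group sum).
The 6 free-riders keep 40 each, adding 240. Group total = 240 + 472.00 = 712.00.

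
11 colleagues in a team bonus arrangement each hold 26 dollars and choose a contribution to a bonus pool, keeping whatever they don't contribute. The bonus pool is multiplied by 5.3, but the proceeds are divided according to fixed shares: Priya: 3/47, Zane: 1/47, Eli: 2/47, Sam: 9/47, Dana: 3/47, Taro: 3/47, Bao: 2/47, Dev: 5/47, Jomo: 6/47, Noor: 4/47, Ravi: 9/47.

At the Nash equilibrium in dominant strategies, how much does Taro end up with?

For player j, contributing a unit is worthwhile iff 5.3 × (j's share) ≥ 1, i.e. iff j's share is at least 0.1887.
The shares above 0.1887 belong to Sam and Ravi, contributing 26 each; the remaining 9 contribute 0. Total contributed: 52.
Taro keeps 26 and receives 5.3 × 52 × 3/47 = 17.59 from the bonus pool, for a payoff of 43.59.

43.59 dollars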